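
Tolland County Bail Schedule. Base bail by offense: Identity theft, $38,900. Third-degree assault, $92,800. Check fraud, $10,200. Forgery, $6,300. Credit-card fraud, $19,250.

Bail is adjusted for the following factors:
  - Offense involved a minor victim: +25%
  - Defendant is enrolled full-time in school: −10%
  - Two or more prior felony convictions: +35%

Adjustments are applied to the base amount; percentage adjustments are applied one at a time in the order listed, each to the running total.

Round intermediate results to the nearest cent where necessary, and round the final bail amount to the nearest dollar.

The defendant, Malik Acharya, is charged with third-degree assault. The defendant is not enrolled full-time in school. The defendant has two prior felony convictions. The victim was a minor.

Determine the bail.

Base amounts from the schedule: third-degree assault $92,800.
Single charge. Combined base = $92,800.
Offense involved a minor victim (+25%): $92,800 × 1.25 = $116,000.
Two or more prior felony convictions (+35%): $116,000 × 1.35 = $156,600.

$156,600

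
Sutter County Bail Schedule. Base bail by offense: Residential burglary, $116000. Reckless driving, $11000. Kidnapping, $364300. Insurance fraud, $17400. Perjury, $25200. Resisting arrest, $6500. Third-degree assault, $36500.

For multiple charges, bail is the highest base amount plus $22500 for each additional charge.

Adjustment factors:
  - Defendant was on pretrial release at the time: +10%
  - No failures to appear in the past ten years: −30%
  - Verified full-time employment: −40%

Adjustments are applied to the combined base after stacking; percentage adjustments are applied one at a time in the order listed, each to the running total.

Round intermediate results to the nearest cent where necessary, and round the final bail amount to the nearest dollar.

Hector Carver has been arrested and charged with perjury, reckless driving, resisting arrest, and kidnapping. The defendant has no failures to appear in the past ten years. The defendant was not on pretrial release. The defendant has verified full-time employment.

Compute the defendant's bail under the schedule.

Base amounts from the schedule: perjury $25200; reckless driving $11000; resisting arrest $6500; kidnapping $364300.
Stacking rule: highest base plus $22500 per additional charge. Highest is kidnapping at $364300; 3 additional charges → +$67500. Combined base = $431800.
No failures to appear in the past ten years (−30%): $431800 × 0.7 = $302260.
Verified full-time employment (−40%): $302260 × 0.6 = $181356.

$181356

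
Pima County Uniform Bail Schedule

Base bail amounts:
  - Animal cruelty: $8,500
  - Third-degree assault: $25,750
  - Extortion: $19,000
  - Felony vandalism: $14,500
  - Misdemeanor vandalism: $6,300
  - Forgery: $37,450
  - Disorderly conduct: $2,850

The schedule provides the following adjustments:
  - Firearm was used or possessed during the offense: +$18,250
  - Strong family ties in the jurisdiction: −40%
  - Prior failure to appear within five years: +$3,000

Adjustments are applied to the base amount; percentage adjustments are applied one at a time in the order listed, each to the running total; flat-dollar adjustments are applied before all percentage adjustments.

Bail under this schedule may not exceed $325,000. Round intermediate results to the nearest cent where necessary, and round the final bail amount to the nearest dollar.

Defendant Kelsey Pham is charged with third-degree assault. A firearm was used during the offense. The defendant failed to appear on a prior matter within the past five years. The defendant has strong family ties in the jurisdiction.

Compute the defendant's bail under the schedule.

$28,200

Base amounts from the schedule: third-degree assault $25,750.
Single charge. Combined base = $25,750.
Firearm was used or possessed during the offense (+$18,250 flat): $25,750 + $18,250 = $44,000.
Prior failure to appear within five years (+$3,000 flat): $44,000 + $3,000 = $47,000.
Strong family ties in the jurisdiction (−40%): $47,000 × 0.6 = $28,200.
$28,200 is within the $325,000 maximum.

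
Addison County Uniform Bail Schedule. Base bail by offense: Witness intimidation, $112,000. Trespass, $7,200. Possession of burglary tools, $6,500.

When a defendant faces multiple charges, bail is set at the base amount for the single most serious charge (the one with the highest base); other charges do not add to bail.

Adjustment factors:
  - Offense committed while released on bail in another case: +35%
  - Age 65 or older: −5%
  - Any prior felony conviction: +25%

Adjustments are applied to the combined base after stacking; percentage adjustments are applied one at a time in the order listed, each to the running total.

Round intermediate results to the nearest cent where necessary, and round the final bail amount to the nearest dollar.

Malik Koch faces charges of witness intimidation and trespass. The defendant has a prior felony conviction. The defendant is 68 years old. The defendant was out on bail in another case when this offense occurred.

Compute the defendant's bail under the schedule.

$179,550

Base amounts from the schedule: witness intimidation $112,000; trespass $7,200.
Stacking rule: use the highest base only. Highest is witness intimidation at $112,000. Combined base = $112,000.
Offense committed while released on bail in another case (+35%): $112,000 × 1.35 = $151,200.
Age 65 or older (−5%): $151,200 × 0.95 = $143,640.
Any prior felony conviction (+25%): $143,640 × 1.25 = $179,550.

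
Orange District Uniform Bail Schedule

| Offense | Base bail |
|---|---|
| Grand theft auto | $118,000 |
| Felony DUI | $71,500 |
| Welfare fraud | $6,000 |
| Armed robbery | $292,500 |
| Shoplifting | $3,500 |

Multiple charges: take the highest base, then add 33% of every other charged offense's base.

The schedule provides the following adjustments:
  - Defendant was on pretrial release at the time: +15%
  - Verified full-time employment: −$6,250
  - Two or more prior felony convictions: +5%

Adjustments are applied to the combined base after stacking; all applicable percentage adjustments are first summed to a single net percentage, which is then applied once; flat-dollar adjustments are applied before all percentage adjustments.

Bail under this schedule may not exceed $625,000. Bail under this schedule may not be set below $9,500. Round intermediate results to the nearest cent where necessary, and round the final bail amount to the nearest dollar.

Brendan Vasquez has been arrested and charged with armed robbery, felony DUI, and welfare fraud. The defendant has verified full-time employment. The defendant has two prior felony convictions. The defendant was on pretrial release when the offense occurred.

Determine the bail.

Base amounts from the schedule: armed robbery $292,500; felony DUI $71,500; welfare fraud $6,000.
Stacking rule: highest base plus 33% of each additional charge. Highest is armed robbery at $292,500. Additional: $71,500 × 33% = $23,595; $6,000 × 33% = $1,980. Combined base = $292,500 + $25,575 = $318,075.
Verified full-time employment (−$6,250 flat): $318,075 − $6,250 = $311,825.
Net percentage adjustment: +15% +5% = +20%. $311,825 × 1.2 = $374,190.
$374,190 is within the $625,000 maximum.
$374,190 is at or above the $9,500 minimum.

$374,190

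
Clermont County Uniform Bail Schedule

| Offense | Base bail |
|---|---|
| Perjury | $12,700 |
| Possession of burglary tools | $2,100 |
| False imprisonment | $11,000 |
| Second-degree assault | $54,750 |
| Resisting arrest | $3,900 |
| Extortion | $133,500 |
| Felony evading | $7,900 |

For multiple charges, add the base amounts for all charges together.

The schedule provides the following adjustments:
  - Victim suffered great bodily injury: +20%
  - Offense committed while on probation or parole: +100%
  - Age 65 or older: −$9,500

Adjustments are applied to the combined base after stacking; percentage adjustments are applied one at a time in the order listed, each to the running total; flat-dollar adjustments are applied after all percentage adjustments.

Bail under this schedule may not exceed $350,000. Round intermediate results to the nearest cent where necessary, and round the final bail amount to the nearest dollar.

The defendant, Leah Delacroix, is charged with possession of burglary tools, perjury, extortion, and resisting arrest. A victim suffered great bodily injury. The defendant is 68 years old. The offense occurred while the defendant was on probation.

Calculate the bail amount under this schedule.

Base amounts from the schedule: possession of burglary tools $2,100; perjury $12,700; extortion $133,500; resisting arrest $3,900.
Stacking rule: sum of all bases. $2,100 + $12,700 + $133,500 + $3,900 = $152,200.
Victim suffered great bodily injury (+20%): $152,200 × 1.2 = $182,640.
Offense committed while on probation or parole (+100%): $182,640 × 2 = $365,280.
Age 65 or older (−$9,500 flat): $365,280 − $9,500 = $355,780.
Result $355,780 exceeds the maximum of $350,000; bail is capped at $350,000.

$350,000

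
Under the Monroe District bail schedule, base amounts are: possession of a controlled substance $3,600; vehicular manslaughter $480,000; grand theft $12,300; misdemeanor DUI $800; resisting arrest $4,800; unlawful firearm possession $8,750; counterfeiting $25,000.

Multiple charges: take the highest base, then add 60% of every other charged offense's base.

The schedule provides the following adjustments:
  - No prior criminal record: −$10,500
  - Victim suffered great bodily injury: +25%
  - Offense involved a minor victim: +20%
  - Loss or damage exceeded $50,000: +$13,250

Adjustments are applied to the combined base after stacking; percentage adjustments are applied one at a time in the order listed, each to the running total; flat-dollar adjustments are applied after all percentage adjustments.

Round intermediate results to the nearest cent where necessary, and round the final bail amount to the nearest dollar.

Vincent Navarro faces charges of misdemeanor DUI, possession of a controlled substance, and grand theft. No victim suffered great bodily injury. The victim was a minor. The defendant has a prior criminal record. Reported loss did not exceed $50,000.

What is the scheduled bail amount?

Base amounts from the schedule: misdemeanor DUI $800; possession of a controlled substance $3,600; grand theft $12,300.
Stacking rule: highest base plus 60% of each additional charge. Highest is grand theft at $12,300. Additional: $800 × 60% = $480; $3,600 × 60% = $2,160. Combined base = $12,300 + $2,640 = $14,940.
Offense involved a minor victim (+20%): $14,940 × 1.2 = $17,928.

$17,928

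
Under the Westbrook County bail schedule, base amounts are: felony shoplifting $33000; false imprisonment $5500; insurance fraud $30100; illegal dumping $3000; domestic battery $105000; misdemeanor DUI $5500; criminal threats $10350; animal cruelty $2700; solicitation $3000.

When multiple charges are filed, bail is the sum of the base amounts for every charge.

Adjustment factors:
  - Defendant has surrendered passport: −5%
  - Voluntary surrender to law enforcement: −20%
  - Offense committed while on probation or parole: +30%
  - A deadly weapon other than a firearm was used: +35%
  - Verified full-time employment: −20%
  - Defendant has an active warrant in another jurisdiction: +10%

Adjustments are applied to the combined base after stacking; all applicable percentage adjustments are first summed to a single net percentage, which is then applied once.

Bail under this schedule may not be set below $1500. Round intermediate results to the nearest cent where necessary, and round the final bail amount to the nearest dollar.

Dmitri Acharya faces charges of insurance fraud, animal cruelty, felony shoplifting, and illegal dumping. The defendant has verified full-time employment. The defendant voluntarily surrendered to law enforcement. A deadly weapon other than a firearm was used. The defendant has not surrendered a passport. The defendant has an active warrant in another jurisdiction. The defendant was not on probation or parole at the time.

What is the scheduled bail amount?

$72240

Base amounts from the schedule: insurance fraud $30100; animal cruelty $2700; felony shoplifting $33000; illegal dumping $3000.
Stacking rule: sum of all bases. $30100 + $2700 + $33000 + $3000 = $68800.
Net percentage adjustment: −20% +35% −20% +10% = +5%. $68800 × 1.05 = $72240.
$72240 is at or above the $1500 minimum.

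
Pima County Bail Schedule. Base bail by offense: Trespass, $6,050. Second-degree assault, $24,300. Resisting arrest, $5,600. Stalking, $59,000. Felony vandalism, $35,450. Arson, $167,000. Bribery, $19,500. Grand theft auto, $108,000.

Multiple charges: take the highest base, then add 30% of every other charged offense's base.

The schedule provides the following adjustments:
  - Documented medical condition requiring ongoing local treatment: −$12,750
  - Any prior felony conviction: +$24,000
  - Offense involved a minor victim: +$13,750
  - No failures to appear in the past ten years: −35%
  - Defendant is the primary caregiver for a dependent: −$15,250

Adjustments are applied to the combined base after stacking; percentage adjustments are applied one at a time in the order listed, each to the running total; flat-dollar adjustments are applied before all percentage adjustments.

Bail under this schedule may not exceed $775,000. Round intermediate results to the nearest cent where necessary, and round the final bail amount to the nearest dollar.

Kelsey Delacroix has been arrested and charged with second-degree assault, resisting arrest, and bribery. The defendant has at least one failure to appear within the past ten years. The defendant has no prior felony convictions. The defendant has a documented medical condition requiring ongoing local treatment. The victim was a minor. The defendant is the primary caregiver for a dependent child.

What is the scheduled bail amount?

$17,580

Base amounts from the schedule: second-degree assault $24,300; resisting arrest $5,600; bribery $19,500.
Stacking rule: highest base plus 30% of each additional charge. Highest is second-degree assault at $24,300. Additional: $5,600 × 30% = $1,680; $19,500 × 30% = $5,850. Combined base = $24,300 + $7,530 = $31,830.
Documented medical condition requiring ongoing local treatment (−$12,750 flat): $31,830 − $12,750 = $19,080.
Offense involved a minor victim (+$13,750 flat): $19,080 + $13,750 = $32,830.
Defendant is the primary caregiver for a dependent (−$15,250 flat): $32,830 − $15,250 = $17,580.
$17,580 is within the $775,000 maximum.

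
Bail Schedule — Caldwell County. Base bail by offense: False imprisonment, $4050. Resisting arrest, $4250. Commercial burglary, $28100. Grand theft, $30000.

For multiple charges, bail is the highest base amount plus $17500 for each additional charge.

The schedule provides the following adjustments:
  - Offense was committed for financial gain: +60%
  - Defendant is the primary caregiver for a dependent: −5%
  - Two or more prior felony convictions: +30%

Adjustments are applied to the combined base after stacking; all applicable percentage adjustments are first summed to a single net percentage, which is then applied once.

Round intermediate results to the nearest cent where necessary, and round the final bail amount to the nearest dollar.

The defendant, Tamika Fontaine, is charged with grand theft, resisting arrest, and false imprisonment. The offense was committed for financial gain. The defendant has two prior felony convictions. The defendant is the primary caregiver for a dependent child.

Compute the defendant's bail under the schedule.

Base amounts from the schedule: grand theft $30000; resisting arrest $4250; false imprisonment $4050.
Stacking rule: highest base plus $17500 per additional charge. Highest is grand theft at $30000; 2 additional charges → +$35000. Combined base = $65000.
Net percentage adjustment: +60% −5% +30% = +85%. $65000 × 1.85 = $120250.

$120250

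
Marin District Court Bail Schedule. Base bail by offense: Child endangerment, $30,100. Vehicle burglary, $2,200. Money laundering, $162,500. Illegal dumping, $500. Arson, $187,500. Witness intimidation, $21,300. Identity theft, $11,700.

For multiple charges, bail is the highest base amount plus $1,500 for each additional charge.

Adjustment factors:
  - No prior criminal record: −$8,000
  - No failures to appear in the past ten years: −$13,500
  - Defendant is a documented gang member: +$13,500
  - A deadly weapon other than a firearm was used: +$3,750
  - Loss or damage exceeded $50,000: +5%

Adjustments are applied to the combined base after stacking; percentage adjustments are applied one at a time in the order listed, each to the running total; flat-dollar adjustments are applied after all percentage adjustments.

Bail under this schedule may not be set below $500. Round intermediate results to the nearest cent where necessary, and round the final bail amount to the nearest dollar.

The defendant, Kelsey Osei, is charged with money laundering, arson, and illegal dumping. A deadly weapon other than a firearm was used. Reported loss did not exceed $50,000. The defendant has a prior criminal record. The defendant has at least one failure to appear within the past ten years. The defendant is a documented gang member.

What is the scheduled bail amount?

$207,750

Base amounts from the schedule: money laundering $162,500; arson $187,500; illegal dumping $500.
Stacking rule: highest base plus $1,500 per additional charge. Highest is arson at $187,500; 2 additional charges → +$3,000. Combined base = $190,500.
Defendant is a documented gang member (+$13,500 flat): $190,500 + $13,500 = $204,000.
A deadly weapon other than a firearm was used (+$3,750 flat): $204,000 + $3,750 = $207,750.
$207,750 is at or above the $500 minimum.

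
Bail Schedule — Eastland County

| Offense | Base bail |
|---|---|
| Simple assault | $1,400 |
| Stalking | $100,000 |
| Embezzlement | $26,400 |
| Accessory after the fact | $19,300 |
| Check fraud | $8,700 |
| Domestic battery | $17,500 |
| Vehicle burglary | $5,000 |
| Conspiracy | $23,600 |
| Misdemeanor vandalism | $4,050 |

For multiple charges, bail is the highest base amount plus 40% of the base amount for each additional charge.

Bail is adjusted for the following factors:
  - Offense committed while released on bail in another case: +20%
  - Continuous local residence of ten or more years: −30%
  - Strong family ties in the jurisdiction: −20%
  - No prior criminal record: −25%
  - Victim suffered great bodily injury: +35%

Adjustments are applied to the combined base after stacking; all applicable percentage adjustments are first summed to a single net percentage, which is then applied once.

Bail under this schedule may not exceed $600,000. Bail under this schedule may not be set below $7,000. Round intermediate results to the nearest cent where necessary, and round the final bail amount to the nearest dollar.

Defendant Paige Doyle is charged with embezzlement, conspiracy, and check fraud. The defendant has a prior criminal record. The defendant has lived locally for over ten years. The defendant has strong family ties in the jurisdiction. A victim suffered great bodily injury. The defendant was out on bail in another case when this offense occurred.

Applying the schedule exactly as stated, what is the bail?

Base amounts from the schedule: embezzlement $26,400; conspiracy $23,600; check fraud $8,700.
Stacking rule: highest base plus 40% of each additional charge. Highest is embezzlement at $26,400. Additional: $23,600 × 40% = $9,440; $8,700 × 40% = $3,480. Combined base = $26,400 + $12,920 = $39,320.
Net percentage adjustment: +20% −30% −20% +35% = +5%. $39,320 × 1.05 = $41,286.
$41,286 is within the $600,000 maximum.
$41,286 is at or above the $7,000 minimum.

$41,286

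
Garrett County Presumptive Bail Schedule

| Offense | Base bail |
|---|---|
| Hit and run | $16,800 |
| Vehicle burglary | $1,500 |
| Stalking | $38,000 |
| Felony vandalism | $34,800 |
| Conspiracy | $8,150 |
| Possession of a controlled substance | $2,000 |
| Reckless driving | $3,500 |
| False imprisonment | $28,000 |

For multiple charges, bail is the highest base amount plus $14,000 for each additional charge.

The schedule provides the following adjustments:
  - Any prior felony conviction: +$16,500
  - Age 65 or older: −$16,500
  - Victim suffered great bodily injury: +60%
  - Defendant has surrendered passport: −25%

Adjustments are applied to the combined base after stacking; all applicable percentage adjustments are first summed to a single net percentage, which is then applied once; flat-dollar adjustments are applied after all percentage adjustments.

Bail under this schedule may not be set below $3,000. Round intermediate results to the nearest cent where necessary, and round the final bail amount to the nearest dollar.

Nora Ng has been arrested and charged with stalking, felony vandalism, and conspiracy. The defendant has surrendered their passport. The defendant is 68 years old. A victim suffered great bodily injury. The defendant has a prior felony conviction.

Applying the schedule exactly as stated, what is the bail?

Base amounts from the schedule: stalking $38,000; felony vandalism $34,800; conspiracy $8,150.
Stacking rule: highest base plus $14,000 per additional charge. Highest is stalking at $38,000; 2 additional charges → +$28,000. Combined base = $66,000.
Net percentage adjustment: +60% −25% = +35%. $66,000 × 1.35 = $89,100.
Any prior felony conviction (+$16,500 flat): $89,100 + $16,500 = $105,600.
Age 65 or older (−$16,500 flat): $105,600 − $16,500 = $89,100.
$89,100 is at or above the $3,000 minimum.

$89,100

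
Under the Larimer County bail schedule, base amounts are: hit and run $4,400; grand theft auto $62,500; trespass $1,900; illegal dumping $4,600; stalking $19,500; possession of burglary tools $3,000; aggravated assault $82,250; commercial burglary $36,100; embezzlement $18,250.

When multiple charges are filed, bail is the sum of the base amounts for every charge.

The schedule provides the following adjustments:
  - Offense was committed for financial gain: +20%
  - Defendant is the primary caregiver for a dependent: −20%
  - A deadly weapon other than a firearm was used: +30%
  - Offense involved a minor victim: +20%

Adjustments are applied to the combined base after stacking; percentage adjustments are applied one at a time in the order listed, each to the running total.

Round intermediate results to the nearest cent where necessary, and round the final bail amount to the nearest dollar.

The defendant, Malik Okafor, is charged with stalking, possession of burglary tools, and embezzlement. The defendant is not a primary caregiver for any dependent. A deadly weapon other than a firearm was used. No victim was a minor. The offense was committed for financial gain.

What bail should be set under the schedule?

Base amounts from the schedule: stalking $19,500; possession of burglary tools $3,000; embezzlement $18,250.
Stacking rule: sum of all bases. $19,500 + $3,000 + $18,250 = $40,750.
Offense was committed for financial gain (+20%): $40,750 × 1.2 = $48,900.
A deadly weapon other than a firearm was used (+30%): $48,900 × 1.3 = $63,570.

$63,570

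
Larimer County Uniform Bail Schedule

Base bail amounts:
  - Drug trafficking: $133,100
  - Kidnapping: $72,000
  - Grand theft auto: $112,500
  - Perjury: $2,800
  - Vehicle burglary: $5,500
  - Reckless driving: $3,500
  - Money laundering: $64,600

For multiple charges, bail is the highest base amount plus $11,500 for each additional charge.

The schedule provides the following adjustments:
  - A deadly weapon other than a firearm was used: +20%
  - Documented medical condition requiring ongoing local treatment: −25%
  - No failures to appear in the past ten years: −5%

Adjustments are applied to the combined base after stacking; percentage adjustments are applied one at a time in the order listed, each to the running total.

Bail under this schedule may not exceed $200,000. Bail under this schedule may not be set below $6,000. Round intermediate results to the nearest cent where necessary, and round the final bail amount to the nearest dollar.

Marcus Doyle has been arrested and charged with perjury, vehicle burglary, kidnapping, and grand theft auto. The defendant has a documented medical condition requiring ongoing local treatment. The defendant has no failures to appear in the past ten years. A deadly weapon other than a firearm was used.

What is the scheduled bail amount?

Base amounts from the schedule: perjury $2,800; vehicle burglary $5,500; kidnapping $72,000; grand theft auto $112,500.
Stacking rule: highest base plus $11,500 per additional charge. Highest is grand theft auto at $112,500; 3 additional charges → +$34,500. Combined base = $147,000.
A deadly weapon other than a firearm was used (+20%): $147,000 × 1.2 = $176,400.
Documented medical condition requiring ongoing local treatment (−25%): $176,400 × 0.75 = $132,300.
No failures to appear in the past ten years (−5%): $132,300 × 0.95 = $125,685.
$125,685 is within the $200,000 maximum.
$125,685 is at or above the $6,000 minimum.

$125,685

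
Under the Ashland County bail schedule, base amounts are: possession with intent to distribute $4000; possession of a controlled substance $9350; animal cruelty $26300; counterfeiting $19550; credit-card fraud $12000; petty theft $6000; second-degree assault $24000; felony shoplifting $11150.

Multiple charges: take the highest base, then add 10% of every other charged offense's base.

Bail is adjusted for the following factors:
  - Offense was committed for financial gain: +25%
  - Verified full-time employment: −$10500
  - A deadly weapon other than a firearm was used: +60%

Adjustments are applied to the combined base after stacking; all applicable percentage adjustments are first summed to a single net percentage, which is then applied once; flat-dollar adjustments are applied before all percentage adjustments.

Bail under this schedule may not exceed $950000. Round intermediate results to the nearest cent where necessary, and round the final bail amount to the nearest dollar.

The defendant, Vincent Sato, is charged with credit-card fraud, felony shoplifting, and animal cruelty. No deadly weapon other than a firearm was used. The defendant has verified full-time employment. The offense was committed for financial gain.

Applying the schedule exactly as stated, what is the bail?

$22644

Base amounts from the schedule: credit-card fraud $12000; felony shoplifting $11150; animal cruelty $26300.
Stacking rule: highest base plus 10% of each additional charge. Highest is animal cruelty at $26300. Additional: $12000 × 10% = $1200; $11150 × 10% = $1115. Combined base = $26300 + $2315 = $28615.
Verified full-time employment (−$10500 flat): $28615 − $10500 = $18115.
Offense was committed for financial gain (+25%): $18115 × 1.25 = $22643.75.
$22643.75 is within the $950000 maximum.
Rounded to the nearest dollar: $22644.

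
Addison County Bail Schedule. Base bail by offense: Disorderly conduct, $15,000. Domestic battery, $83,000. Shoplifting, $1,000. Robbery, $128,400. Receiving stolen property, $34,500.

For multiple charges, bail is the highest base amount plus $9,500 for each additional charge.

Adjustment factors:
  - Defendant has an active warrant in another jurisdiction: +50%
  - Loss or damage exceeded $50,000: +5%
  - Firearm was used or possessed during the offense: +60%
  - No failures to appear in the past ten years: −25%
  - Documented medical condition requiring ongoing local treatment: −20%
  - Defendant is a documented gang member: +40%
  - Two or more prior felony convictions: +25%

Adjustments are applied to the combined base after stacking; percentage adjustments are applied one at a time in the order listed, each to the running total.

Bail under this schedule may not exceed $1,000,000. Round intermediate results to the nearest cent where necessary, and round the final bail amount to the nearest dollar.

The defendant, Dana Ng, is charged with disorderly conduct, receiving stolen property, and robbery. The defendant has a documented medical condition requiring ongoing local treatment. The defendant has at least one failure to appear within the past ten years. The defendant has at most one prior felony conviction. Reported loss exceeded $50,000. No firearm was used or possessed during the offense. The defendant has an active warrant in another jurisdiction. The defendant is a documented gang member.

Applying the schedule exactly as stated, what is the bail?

Base amounts from the schedule: disorderly conduct $15,000; receiving stolen property $34,500; robbery $128,400.
Stacking rule: highest base plus $9,500 per additional charge. Highest is robbery at $128,400; 2 additional charges → +$19,000. Combined base = $147,400.
Defendant has an active warrant in another jurisdiction (+50%): $147,400 × 1.5 = $221,100.
Loss or damage exceeded $50,000 (+5%): $221,100 × 1.05 = $232,155.
Documented medical condition requiring ongoing local treatment (−20%): $232,155 × 0.8 = $185,724.
Defendant is a documented gang member (+40%): $185,724 × 1.4 = $260,013.60.
$260,013.60 is within the $1,000,000 maximum.
Rounded to the nearest dollar: $260,014.

$260,014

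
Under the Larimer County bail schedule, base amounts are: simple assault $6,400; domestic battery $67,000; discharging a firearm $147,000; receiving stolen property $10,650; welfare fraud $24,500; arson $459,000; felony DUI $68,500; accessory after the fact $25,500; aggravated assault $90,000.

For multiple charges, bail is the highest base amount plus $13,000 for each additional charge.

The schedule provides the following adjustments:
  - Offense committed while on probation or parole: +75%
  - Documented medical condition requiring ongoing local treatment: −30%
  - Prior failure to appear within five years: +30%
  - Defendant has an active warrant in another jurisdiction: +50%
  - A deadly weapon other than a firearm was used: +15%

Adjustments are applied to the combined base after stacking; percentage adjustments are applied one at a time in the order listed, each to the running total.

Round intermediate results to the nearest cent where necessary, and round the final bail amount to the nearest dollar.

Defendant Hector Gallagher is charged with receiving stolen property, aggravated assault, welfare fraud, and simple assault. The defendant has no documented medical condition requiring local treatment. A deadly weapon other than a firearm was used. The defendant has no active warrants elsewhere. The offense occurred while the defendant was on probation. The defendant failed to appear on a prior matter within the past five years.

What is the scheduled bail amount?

Base amounts from the schedule: receiving stolen property $10,650; aggravated assault $90,000; welfare fraud $24,500; simple assault $6,400.
Stacking rule: highest base plus $13,000 per additional charge. Highest is aggravated assault at $90,000; 3 additional charges → +$39,000. Combined base = $129,000.
Offense committed while on probation or parole (+75%): $129,000 × 1.75 = $225,750.
Prior failure to appear within five years (+30%): $225,750 × 1.3 = $293,475.
A deadly weapon other than a firearm was used (+15%): $293,475 × 1.15 = $337,496.25.
Rounded to the nearest dollar: $337,496.

$337,496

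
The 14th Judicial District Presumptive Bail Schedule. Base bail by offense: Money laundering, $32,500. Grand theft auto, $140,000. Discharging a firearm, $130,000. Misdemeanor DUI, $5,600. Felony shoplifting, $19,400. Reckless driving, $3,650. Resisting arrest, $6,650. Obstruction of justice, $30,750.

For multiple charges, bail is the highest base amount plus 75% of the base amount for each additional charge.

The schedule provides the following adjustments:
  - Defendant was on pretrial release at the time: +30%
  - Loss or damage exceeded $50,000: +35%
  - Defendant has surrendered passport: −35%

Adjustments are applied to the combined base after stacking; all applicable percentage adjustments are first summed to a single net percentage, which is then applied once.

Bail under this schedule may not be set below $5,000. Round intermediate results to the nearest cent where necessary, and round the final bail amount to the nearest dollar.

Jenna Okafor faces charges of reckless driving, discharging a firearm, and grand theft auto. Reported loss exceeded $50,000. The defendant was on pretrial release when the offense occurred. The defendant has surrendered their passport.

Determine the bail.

Base amounts from the schedule: reckless driving $3,650; discharging a firearm $130,000; grand theft auto $140,000.
Stacking rule: highest base plus 75% of each additional charge. Highest is grand theft auto at $140,000. Additional: $3,650 × 75% = $2,737.50; $130,000 × 75% = $97,500. Combined base = $140,000 + $100,237.50 = $240,237.50.
Net percentage adjustment: +30% +35% −35% = +30%. $240,237.50 × 1.3 = $312,308.75.
$312,308.75 is at or above the $5,000 minimum.
Rounded to the nearest dollar: $312,309.

$312,309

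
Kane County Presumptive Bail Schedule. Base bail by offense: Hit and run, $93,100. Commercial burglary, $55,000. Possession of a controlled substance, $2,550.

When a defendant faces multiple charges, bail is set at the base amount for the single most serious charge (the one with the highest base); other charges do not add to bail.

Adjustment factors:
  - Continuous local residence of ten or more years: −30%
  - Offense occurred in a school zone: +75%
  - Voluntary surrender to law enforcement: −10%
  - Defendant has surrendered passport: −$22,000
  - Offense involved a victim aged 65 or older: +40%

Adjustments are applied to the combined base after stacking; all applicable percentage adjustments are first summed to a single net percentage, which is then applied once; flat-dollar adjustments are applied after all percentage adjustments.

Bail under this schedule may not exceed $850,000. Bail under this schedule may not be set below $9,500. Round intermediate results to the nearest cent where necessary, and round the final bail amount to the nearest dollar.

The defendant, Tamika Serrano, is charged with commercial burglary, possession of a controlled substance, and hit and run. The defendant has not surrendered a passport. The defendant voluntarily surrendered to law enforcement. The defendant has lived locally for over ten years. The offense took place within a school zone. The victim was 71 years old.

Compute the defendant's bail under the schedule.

$162,925

Base amounts from the schedule: commercial burglary $55,000; possession of a controlled substance $2,550; hit and run $93,100.
Stacking rule: use the highest base only. Highest is hit and run at $93,100. Combined base = $93,100.
Net percentage adjustment: −30% +75% −10% +40% = +75%. $93,100 × 1.75 = $162,925.
$162,925 is within the $850,000 maximum.
$162,925 is at or above the $9,500 minimum.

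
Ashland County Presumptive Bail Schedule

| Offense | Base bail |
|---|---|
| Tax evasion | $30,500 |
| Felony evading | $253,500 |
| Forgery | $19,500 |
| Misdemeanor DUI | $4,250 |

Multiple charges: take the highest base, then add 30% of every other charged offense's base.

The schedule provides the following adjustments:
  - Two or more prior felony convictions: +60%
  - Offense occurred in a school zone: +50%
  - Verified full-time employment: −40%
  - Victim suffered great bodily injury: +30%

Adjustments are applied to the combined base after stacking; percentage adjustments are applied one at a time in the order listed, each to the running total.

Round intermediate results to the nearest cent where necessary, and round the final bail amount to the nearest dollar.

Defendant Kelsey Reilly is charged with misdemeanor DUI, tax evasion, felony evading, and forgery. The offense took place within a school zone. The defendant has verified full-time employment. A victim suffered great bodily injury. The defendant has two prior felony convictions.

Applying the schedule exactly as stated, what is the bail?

Base amounts from the schedule: misdemeanor DUI $4,250; tax evasion $30,500; felony evading $253,500; forgery $19,500.
Stacking rule: highest base plus 30% of each additional charge. Highest is felony evading at $253,500. Additional: $4,250 × 30% = $1,275; $30,500 × 30% = $9,150; $19,500 × 30% = $5,850. Combined base = $253,500 + $16,275 = $269,775.
Two or more prior felony convictions (+60%): $269,775 × 1.6 = $431,640.
Offense occurred in a school zone (+50%): $431,640 × 1.5 = $647,460.
Verified full-time employment (−40%): $647,460 × 0.6 = $388,476.
Victim suffered great bodily injury (+30%): $388,476 × 1.3 = $505,018.80.
Rounded to the nearest dollar: $505,019.

$505,019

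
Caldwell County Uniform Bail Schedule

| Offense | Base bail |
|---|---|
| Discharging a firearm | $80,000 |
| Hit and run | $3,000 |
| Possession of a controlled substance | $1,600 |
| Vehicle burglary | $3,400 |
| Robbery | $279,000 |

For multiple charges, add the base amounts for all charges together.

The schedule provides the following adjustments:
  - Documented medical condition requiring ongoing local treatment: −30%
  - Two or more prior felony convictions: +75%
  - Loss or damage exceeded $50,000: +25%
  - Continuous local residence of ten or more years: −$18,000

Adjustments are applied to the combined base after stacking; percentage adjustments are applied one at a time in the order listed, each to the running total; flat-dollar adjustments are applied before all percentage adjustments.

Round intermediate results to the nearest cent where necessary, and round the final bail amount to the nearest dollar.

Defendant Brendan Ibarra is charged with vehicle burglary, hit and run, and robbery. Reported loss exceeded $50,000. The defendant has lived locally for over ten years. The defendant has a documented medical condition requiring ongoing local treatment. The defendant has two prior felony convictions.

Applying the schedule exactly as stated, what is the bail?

Base amounts from the schedule: vehicle burglary $3,400; hit and run $3,000; robbery $279,000.
Stacking rule: sum of all bases. $3,400 + $3,000 + $279,000 = $285,400.
Continuous local residence of ten or more years (−$18,000 flat): $285,400 − $18,000 = $267,400.
Documented medical condition requiring ongoing local treatment (−30%): $267,400 × 0.7 = $187,180.
Two or more prior felony convictions (+75%): $187,180 × 1.75 = $327,565.
Loss or damage exceeded $50,000 (+25%): $327,565 × 1.25 = $409,456.25.
Rounded to the nearest dollar: $409,456.

$409,456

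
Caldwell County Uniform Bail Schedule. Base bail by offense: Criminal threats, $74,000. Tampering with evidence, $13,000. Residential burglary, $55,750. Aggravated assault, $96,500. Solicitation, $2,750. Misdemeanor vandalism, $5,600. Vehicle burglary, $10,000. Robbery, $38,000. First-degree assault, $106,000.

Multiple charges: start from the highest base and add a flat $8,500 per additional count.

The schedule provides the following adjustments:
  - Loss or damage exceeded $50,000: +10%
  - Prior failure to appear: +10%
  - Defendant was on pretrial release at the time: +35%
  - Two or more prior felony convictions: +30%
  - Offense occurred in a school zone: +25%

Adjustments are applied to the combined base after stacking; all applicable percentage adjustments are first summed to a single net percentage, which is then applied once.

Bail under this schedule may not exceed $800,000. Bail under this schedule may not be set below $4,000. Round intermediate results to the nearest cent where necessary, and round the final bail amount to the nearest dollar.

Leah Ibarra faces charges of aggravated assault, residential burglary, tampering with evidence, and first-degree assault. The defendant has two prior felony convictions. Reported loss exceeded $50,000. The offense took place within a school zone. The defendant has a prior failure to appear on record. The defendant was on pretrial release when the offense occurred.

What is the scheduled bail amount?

$276,150

Base amounts from the schedule: aggravated assault $96,500; residential burglary $55,750; tampering with evidence $13,000; first-degree assault $106,000.
Stacking rule: highest base plus $8,500 per additional charge. Highest is first-degree assault at $106,000; 3 additional charges → +$25,500. Combined base = $131,500.
Net percentage adjustment: +10% +10% +35% +30% +25% = +110%. $131,500 × 2.1 = $276,150.
$276,150 is within the $800,000 maximum.
$276,150 is at or above the $4,000 minimum.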